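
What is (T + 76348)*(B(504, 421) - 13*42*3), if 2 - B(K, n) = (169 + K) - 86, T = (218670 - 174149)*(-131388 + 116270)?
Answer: 1496061504990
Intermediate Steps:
T = -673068478 (T = 44521*(-15118) = -673068478)
B(K, n) = -81 - K (B(K, n) = 2 - ((169 + K) - 86) = 2 - (83 + K) = 2 + (-83 - K) = -81 - K)
(T + 76348)*(B(504, 421) - 13*42*3) = (-673068478 + 76348)*((-81 - 1*504) - 13*42*3) = -672992130*((-81 - 504) - 546*3) = -672992130*(-585 - 1638) = -672992130*(-2223) = 1496061504990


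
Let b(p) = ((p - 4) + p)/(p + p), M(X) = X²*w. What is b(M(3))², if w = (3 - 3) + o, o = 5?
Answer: 1849/2025 ≈ 0.91309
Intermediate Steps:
w = 5 (w = (3 - 3) + 5 = 0 + 5 = 5)
M(X) = 5*X² (M(X) = X²*5 = 5*X²)
b(p) = (-4 + 2*p)/(2*p) (b(p) = ((-4 + p) + p)/((2*p)) = (-4 + 2*p)*(1/(2*p)) = (-4 + 2*p)/(2*p))
b(M(3))² = ((-2 + 5*3²)/((5*3²)))² = ((-2 + 5*9)/((5*9)))² = ((-2 + 45)/45)² = ((1/45)*43)² = (43/45)² = 1849/2025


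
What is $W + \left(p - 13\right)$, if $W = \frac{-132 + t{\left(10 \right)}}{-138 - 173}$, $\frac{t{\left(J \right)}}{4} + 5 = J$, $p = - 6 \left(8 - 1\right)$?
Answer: $- \frac{16993}{311} \approx -54.64$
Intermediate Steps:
$p = -42$ ($p = \left(-6\right) 7 = -42$)
$t{\left(J \right)} = -20 + 4 J$
$W = \frac{112}{311}$ ($W = \frac{-132 + \left(-20 + 4 \cdot 10\right)}{-138 - 173} = \frac{-132 + \left(-20 + 40\right)}{-311} = \left(-132 + 20\right) \left(- \frac{1}{311}\right) = \left(-112\right) \left(- \frac{1}{311}\right) = \frac{112}{311} \approx 0.36013$)
$W + \left(p - 13\right) = \frac{112}{311} - 55 = - \frac{16993}{311}$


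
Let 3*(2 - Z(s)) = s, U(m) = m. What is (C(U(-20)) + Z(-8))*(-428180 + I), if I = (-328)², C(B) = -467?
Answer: 444666652/3 ≈ 1.4822e+8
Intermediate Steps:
Z(s) = 2 - s/3
I = 107584
(C(U(-20)) + Z(-8))*(-428180 + I) = (-467 + (2 - ⅓*(-8)))*(-428180 + 107584) = (-467 + (2 + 8/3))*(-320596) = (-467 + 14/3)*(-320596) = -1387/3*(-320596) = 444666652/3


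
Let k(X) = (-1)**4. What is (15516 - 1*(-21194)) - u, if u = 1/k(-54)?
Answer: 36709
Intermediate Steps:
k(X) = 1
u = 1 (u = 1/1 = 1)
(15516 - 1*(-21194)) - u = (15516 - 1*(-21194)) - 1*1 = (15516 + 21194) - 1 = 36710 - 1 = 36709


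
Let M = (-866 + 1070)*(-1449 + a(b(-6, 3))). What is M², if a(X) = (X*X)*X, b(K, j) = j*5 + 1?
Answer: 291587040144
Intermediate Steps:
b(K, j) = 1 + 5*j (b(K, j) = 5*j + 1 = 1 + 5*j)
a(X) = X³ (a(X) = X²*X = X³)
M = 539988 (M = (-866 + 1070)*(-1449 + (1 + 5*3)³) = 204*(-1449 + (1 + 15)³) = 204*(-1449 + 16³) = 204*(-1449 + 4096) = 204*2647 = 539988)
M² = 539988² = 291587040144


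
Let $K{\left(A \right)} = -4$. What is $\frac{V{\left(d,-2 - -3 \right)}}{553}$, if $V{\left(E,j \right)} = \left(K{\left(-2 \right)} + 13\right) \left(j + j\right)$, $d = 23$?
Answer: $\frac{18}{553} \approx 0.03255$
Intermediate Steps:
$V{\left(E,j \right)} = 18 j$ ($V{\left(E,j \right)} = \left(-4 + 13\right) \left(j + j\right) = 9 \cdot 2 j = 18 j$)
$\frac{V{\left(d,-2 - -3 \right)}}{553} = \frac{18 \left(-2 - -3\right)}{553} = 18 \left(-2 + 3\right) \frac{1}{553} = 18 \cdot 1 \cdot \frac{1}{553} = 18 \cdot \frac{1}{553} = \frac{18}{553}$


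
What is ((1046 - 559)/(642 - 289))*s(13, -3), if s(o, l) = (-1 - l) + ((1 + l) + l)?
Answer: -1461/353 ≈ -4.1388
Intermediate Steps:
s(o, l) = l (s(o, l) = (-1 - l) + (1 + 2*l) = l)
((1046 - 559)/(642 - 289))*s(13, -3) = ((1046 - 559)/(642 - 289))*(-3) = (487/353)*(-3) = -1461/353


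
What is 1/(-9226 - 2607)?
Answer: -1/11833 ≈ -8.4509e-5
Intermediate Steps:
1/(-9226 - 2607) = 1/(-11833) = -1/11833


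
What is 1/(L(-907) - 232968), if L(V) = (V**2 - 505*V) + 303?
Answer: 1/1048019 ≈ 9.5418e-7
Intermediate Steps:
L(V) = 303 + V**2 - 505*V
1/(L(-907) - 232968) = 1/((303 + (-907)**2 - 505*(-907)) - 232968) = 1/((303 + 822649 + 458035) - 232968) = 1/(1280987 - 232968) = 1/1048019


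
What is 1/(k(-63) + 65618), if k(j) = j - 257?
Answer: 1/65298 ≈ 1.5314e-5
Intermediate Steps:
k(j) = -257 + j
1/(k(-63) + 65618) = 1/((-257 - 63) + 65618) = 1/(-320 + 65618) = 1/65298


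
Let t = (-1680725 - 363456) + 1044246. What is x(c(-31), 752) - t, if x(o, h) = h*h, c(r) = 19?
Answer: 1565439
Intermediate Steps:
x(o, h) = h**2
t = -999935 (t = -2044181 + 1044246 = -999935)
x(c(-31), 752) - t = 752**2 - 1*(-999935) = 565504 + 999935 = 1565439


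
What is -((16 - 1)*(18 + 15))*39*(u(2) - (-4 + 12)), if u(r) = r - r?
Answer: 154440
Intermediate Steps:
u(r) = 0
-((16 - 1)*(18 + 15))*39*(u(2) - (-4 + 12)) = -((16 - 1)*(18 + 15))*39*(0 - (-4 + 12)) = -(15*33)*39*(0 - 1*8) = -495*39*(0 - 8) = -19305*(-8) = -1*(-154440) = 154440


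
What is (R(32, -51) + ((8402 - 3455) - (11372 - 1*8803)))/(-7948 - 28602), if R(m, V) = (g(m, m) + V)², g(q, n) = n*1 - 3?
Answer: -1431/18275 ≈ -0.078304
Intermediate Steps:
g(q, n) = -3 + n (g(q, n) = n - 3 = -3 + n)
R(m, V) = (-3 + V + m)² (R(m, V) = ((-3 + m) + V)² = (-3 + V + m)²)
(R(32, -51) + ((8402 - 3455) - (11372 - 1*8803)))/(-7948 - 28602) = ((-3 - 51 + 32)² + ((8402 - 3455) - (11372 - 1*8803)))/(-7948 - 28602) = ((-22)² + (4947 - (11372 - 8803)))/(-36550) = (484 + (4947 - 1*2569))*(-1/36550) = (484 + (4947 - 2569))*(-1/36550) = (484 + 2378)*(-1/36550) = 2862*(-1/36550) = -1431/18275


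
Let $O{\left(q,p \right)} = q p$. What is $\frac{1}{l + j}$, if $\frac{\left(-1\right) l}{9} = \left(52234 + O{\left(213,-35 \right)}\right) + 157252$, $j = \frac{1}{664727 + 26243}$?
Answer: $- \frac{690970}{1256376240629} \approx -5.4997 \cdot 10^{-7}$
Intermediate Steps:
$O{\left(q,p \right)} = p q$
$j = \frac{1}{690970} \approx 1.4472 \cdot 10^{-6}$
$l = -1818279$ ($l = - 9 \left(\left(52234 - 7455\right) + 157252\right) = - 9 \left(44779 + 157252\right) = \left(-9\right) 202031 = -1818279$)
$\frac{1}{l + j} = \frac{1}{-1818279 + \frac{1}{690970}} = \frac{1}{- \frac{1256376240629}{690970}} = - \frac{690970}{1256376240629}$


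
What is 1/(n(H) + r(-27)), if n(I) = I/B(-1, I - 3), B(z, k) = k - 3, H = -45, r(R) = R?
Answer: -17/444 ≈ -0.038288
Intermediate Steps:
B(z, k) = -3 + k
n(I) = I/(-6 + I) (n(I) = I/(-3 + (I - 3)) = I/(-3 + (-3 + I)) = I/(-6 + I))
1/(n(H) + r(-27)) = 1/(-45/(-6 - 45) - 27) = 1/(-45/(-51) - 27) = 1/(-45*(-1/51) - 27) = 1/(15/17 - 27) = 1/(-444/17) = -17/444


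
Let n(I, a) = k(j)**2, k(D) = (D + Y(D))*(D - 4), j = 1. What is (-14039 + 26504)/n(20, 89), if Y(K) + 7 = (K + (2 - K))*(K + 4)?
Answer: 1385/16 ≈ 86.563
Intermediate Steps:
Y(K) = 1 + 2*K (Y(K) = -7 + (K + (2 - K))*(K + 4) = -7 + 2*(4 + K) = -7 + (8 + 2*K) = 1 + 2*K)
k(D) = (1 + 3*D)*(-4 + D) (k(D) = (D + (1 + 2*D))*(D - 4) = (1 + 3*D)*(-4 + D))
n(I, a) = 144 (n(I, a) = (-4 - 11*1 + 3*1**2)**2 = (-4 - 11 + 3*1)**2 = (-4 - 11 + 3)**2 = (-12)**2 = 144)
(-14039 + 26504)/n(20, 89) = (-14039 + 26504)/144 = 12465*(1/144) = 1385/16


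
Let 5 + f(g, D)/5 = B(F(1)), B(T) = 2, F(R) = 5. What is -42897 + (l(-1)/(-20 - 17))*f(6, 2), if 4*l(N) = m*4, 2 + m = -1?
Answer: -1587234/37 ≈ -42898.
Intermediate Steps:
m = -3 (m = -2 - 1 = -3)
f(g, D) = -15 (f(g, D) = -25 + 5*2 = -25 + 10 = -15)
l(N) = -3 (l(N) = (-3*4)/4 = (1/4)*(-12) = -3)
-42897 + (l(-1)/(-20 - 17))*f(6, 2) = -42897 + (-3/(-20 - 17))*(-15) = -42897 + (-3/(-37))*(-15) = -42897 - 1/37*(-3)*(-15) = -42897 + (3/37)*(-15) = -42897 - 45/37 = -1587234/37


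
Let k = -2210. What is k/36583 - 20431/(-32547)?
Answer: 675498403/1190666901 ≈ 0.56733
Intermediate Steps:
k/36583 - 20431/(-32547) = -2210/36583 - 20431/(-32547) = -2210*1/36583 - 20431*(-1/32547) = -2210/36583 + 20431/32547 = 675498403/1190666901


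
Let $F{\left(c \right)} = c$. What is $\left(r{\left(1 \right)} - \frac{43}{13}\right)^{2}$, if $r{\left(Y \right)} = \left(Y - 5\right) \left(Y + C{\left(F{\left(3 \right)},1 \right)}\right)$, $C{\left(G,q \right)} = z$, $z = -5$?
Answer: $\frac{27225}{169} \approx 161.09$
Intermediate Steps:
$C{\left(G,q \right)} = -5$
$r{\left(Y \right)} = \left(-5 + Y\right)^{2}$ ($r{\left(Y \right)} = \left(Y - 5\right) \left(Y - 5\right) = \left(-5 + Y\right) \left(-5 + Y\right) = \left(-5 + Y\right)^{2}$)
$\left(r{\left(1 \right)} - \frac{43}{13}\right)^{2} = \left(\left(25 + 1^{2} - 10\right) - \frac{43}{13}\right)^{2} = \left(\left(25 + 1 - 10\right) - \frac{43}{13}\right)^{2} = \left(16 - \frac{43}{13}\right)^{2} = \left(\frac{165}{13}\right)^{2} = \frac{27225}{169}$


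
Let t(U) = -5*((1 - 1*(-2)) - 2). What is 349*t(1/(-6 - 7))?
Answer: -1745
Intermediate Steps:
t(U) = -5 (t(U) = -5*((1 + 2) - 2) = -5*(3 - 2) = -5*1 = -5)
349*t(1/(-6 - 7)) = 349*(-5) = -1745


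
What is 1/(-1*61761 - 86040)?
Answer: -1/147801 ≈ -6.7659e-6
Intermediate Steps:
1/(-1*61761 - 86040) = 1/(-61761 - 86040) = 1/(-147801) = -1/147801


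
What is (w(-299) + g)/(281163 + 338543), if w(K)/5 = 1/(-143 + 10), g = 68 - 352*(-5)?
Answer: 243119/82420898 ≈ 0.0029497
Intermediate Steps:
g = 1828 (g = 68 + 1760 = 1828)
w(K) = -5/133 (w(K) = 5/(-143 + 10) = 5/(-133) = 5*(-1/133) = -5/133)
(w(-299) + g)/(281163 + 338543) = (-5/133 + 1828)/(281163 + 338543) = (243119/133)/619706 = (243119/133)*(1/619706) = 243119/82420898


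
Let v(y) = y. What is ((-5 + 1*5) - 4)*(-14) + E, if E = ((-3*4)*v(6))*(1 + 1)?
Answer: -88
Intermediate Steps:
E = -144 (E = (-3*4*6)*(1 + 1) = -12*6*2 = -72*2 = -144)
((-5 + 1*5) - 4)*(-14) + E = ((-5 + 1*5) - 4)*(-14) - 144 = ((-5 + 5) - 4)*(-14) - 144 = (0 - 4)*(-14) - 144 = -4*(-14) - 144 = 56 - 144 = -88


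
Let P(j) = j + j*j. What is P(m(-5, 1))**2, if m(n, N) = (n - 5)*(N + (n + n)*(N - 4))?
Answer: 9175724100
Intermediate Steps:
m(n, N) = (-5 + n)*(N + 2*n*(-4 + N)) (m(n, N) = (-5 + n)*(N + (2*n)*(-4 + N)) = (-5 + n)*(N + 2*n*(-4 + N)))
P(j) = j + j**2
P(m(-5, 1))**2 = ((-8*(-5)**2 - 5*1 + 40*(-5) - 9*1*(-5) + 2*1*(-5)**2)*(1 + (-8*(-5)**2 - 5*1 + 40*(-5) - 9*1*(-5) + 2*1*(-5)**2)))**2 = ((-8*25 - 5 - 200 + 45 + 2*1*25)*(1 + (-8*25 - 5 - 200 + 45 + 2*1*25)))**2 = ((-200 - 5 - 200 + 45 + 50)*(1 + (-200 - 5 - 200 + 45 + 50)))**2 = (-310*(1 - 310))**2 = (-310*(-309))**2 = 95790**2 = 9175724100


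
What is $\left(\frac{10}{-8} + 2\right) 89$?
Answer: $\frac{267}{4} \approx 66.75$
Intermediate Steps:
$\left(\frac{10}{-8} + 2\right) 89 = \left(10 \left(- \frac{1}{8}\right) + 2\right) 89 = \left(- \frac{5}{4} + 2\right) 89 = \frac{3}{4} \cdot 89 = \frac{267}{4}$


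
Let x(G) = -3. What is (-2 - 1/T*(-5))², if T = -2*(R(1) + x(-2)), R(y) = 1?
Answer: 9/16 ≈ 0.56250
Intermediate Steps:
T = 4 (T = -2*(1 - 3) = -2*(-2) = 4)
(-2 - 1/T*(-5))² = (-2 - 1/4*(-5))² = (-2 - 1*¼*(-5))² = (-2 - ¼*(-5))² = (-2 + 5/4)² = (-¾)² = 9/16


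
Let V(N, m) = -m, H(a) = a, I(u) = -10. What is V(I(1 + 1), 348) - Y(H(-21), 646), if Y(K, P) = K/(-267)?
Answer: -30979/89 ≈ -348.08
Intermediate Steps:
Y(K, P) = -K/267 (Y(K, P) = K*(-1/267) = -K/267)
V(I(1 + 1), 348) - Y(H(-21), 646) = -1*348 - (-1)*(-21)/267 = -348 - 1*7/89 = -348 - 7/89 = -30979/89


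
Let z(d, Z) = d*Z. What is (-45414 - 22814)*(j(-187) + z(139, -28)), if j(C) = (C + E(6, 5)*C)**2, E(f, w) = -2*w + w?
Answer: -37908295536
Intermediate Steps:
E(f, w) = -w
z(d, Z) = Z*d
j(C) = 16*C**2 (j(C) = (C + (-1*5)*C)**2 = (C - 5*C)**2 = (-4*C)**2 = 16*C**2)
(-45414 - 22814)*(j(-187) + z(139, -28)) = (-45414 - 22814)*(16*(-187)**2 - 28*139) = -68228*(16*34969 - 3892) = -68228*(559504 - 3892) = -68228*555612 = -37908295536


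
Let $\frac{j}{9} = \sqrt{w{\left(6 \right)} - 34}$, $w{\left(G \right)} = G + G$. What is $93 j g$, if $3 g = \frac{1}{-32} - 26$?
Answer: $- \frac{232407 i \sqrt{22}}{32} \approx - 34065.0 i$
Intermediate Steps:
$w{\left(G \right)} = 2 G$
$j = 9 i \sqrt{22}$ ($j = 9 \sqrt{2 \cdot 6 - 34} = 9 \sqrt{12 - 34} = 9 \sqrt{-22} = 9 i \sqrt{22} \approx 42.214 i$)
$g = - \frac{833}{96}$ ($g = \frac{\frac{1}{-32} - 26}{3} = \frac{- \frac{1}{32} - 26}{3} = \frac{1}{3} \left(- \frac{833}{32}\right) = - \frac{833}{96} \approx -8.6771$)
$93 j g = 93 \cdot 9 i \sqrt{22} \left(- \frac{833}{96}\right) = 837 i \sqrt{22} \left(- \frac{833}{96}\right) = - \frac{232407 i \sqrt{22}}{32}$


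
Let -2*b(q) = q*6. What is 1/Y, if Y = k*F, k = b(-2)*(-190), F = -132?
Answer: 1/150480 ≈ 6.6454e-6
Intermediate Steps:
b(q) = -3*q (b(q) = -q*6/2 = -3*q)
k = -1140 (k = -3*(-2)*(-190) = 6*(-190) = -1140)
Y = 150480 (Y = -1140*(-132) = 150480)
1/Y = 1/150480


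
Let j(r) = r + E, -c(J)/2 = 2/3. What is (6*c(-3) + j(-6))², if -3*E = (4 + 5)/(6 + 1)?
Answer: 10201/49 ≈ 208.18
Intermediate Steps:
c(J) = -4/3
E = -3/7 (E = -(4 + 5)/(3*(6 + 1)) = -3/7 ≈ -0.42857)
j(r) = -3/7 + r (j(r) = r - 3/7 = -3/7 + r)
(6*c(-3) + j(-6))² = (6*(-4/3) + (-3/7 - 6))² = (-8 - 45/7)² = (-101/7)² = 10201/49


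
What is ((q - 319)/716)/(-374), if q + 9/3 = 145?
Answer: 177/267784 ≈ 0.00066098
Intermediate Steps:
q = 142 (q = -3 + 145 = 142)
((q - 319)/716)/(-374) = ((142 - 319)/716)/(-374) = -177*1/716*(-1/374) = -177/716*(-1/374) = 177/267784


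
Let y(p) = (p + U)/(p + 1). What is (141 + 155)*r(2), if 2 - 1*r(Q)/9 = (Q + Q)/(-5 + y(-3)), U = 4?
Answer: 79920/11 ≈ 7265.5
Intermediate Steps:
y(p) = (4 + p)/(1 + p) (y(p) = (p + 4)/(p + 1) = (4 + p)/(1 + p))
r(Q) = 18 + 36*Q/11 (r(Q) = 18 - 9*(Q + Q)/(-5 + (4 - 3)/(1 - 3)) = 18 - 9*2*Q/(-5 + 1/(-2)) = 18 - 9*2*Q/(-5 - ½*1) = 18 - 9*2*Q/(-5 - ½) = 18 - 9*2*Q/(-11/2) = 18 - 9*2*Q*(-2)/11 = 18 - (-36)*Q/11 = 18 + 36*Q/11)
(141 + 155)*r(2) = (141 + 155)*(18 + (36/11)*2) = 296*(18 + 72/11) = 296*(270/11) = 79920/11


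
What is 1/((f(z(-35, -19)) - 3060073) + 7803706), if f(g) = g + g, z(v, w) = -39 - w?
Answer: 1/4743593 ≈ 2.1081e-7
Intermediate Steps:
f(g) = 2*g
1/((f(z(-35, -19)) - 3060073) + 7803706) = 1/((2*(-39 - 1*(-19)) - 3060073) + 7803706) = 1/((2*(-39 + 19) - 3060073) + 7803706) = 1/((2*(-20) - 3060073) + 7803706) = 1/((-40 - 3060073) + 7803706) = 1/(-3060113 + 7803706) = 1/4743593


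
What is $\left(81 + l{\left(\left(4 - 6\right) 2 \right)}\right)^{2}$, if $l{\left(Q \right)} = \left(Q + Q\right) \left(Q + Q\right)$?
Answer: $21025$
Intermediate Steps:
$l{\left(Q \right)} = 4 Q^{2}$ ($l{\left(Q \right)} = 2 Q 2 Q = 4 Q^{2}$)
$\left(81 + l{\left(\left(4 - 6\right) 2 \right)}\right)^{2} = \left(81 + 4 \left(\left(4 - 6\right) 2\right)^{2}\right)^{2} = \left(81 + 4 \left(\left(-2\right) 2\right)^{2}\right)^{2} = \left(81 + 4 \left(-4\right)^{2}\right)^{2} = \left(81 + 4 \cdot 16\right)^{2} = \left(81 + 64\right)^{2} = 145^{2} = 21025$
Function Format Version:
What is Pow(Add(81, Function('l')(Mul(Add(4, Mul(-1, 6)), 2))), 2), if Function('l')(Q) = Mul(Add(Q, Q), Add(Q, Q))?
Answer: 21025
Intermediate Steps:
Function('l')(Q) = Mul(4, Pow(Q, 2)) (Function('l')(Q) = Mul(Mul(2, Q), Mul(2, Q)) = Mul(4, Pow(Q, 2)))
Pow(Add(81, Function('l')(Mul(Add(4, Mul(-1, 6)), 2))), 2) = Pow(Add(81, Mul(4, Pow(Mul(Add(4, Mul(-1, 6)), 2), 2))), 2) = Pow(Add(81, Mul(4, Pow(Mul(Add(4, -6), 2), 2))), 2) = Pow(Add(81, Mul(4, Pow(Mul(-2, 2), 2))), 2) = Pow(Add(81, Mul(4, Pow(-4, 2))), 2) = Pow(Add(81, Mul(4, 16)), 2) = Pow(Add(81, 64), 2) = Pow(145, 2) = 21025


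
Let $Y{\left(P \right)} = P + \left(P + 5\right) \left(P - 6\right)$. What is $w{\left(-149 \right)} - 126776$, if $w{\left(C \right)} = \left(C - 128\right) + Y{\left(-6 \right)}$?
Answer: $-127047$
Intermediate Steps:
$Y{\left(P \right)} = P + \left(-6 + P\right) \left(5 + P\right)$ ($Y{\left(P \right)} = P + \left(5 + P\right) \left(-6 + P\right) = P + \left(-6 + P\right) \left(5 + P\right)$)
$w{\left(C \right)} = -122 + C$ ($w{\left(C \right)} = \left(C - 128\right) - \left(30 - \left(-6\right)^{2}\right) = \left(-128 + C\right) + \left(-30 + 36\right) = \left(-128 + C\right) + 6 = -122 + C$)
$w{\left(-149 \right)} - 126776 = \left(-122 - 149\right) - 126776 = -271 - 126776 = -127047$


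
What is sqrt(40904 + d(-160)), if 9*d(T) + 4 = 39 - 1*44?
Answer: sqrt(40903) ≈ 202.24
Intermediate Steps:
d(T) = -1 (d(T) = -4/9 + (39 - 1*44)/9 = -4/9 + (39 - 44)/9 = -4/9 + (1/9)*(-5) = -4/9 - 5/9 = -1)
sqrt(40904 + d(-160)) = sqrt(40904 - 1) = sqrt(40903)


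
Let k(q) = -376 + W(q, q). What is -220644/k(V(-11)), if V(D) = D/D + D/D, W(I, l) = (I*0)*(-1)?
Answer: 55161/94 ≈ 586.82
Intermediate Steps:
W(I, l) = 0 (W(I, l) = 0*(-1) = 0)
V(D) = 2 (V(D) = 1 + 1 = 2)
k(q) = -376 (k(q) = -376 + 0 = -376)
-220644/k(V(-11)) = -220644/(-376) = -220644*(-1/376) = 55161/94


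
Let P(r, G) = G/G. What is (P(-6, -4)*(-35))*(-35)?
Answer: 1225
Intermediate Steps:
P(r, G) = 1
(P(-6, -4)*(-35))*(-35) = (1*(-35))*(-35) = -35*(-35) = 1225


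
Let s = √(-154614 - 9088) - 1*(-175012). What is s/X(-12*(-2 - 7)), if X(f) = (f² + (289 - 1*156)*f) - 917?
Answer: 175012/25111 + I*√163702/25111 ≈ 6.9695 + 0.016113*I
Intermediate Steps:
X(f) = -917 + f² + 133*f (X(f) = (f² + (289 - 156)*f) - 917 = (f² + 133*f) - 917 = -917 + f² + 133*f)
s = 175012 + I*√163702 (s = √(-163702) + 175012 = I*√163702 + 175012 = 175012 + I*√163702 ≈ 1.7501e+5 + 404.6*I)
s/X(-12*(-2 - 7)) = (175012 + I*√163702)/(-917 + (-12*(-2 - 7))² + 133*(-12*(-2 - 7))) = (175012 + I*√163702)/(-917 + (-12*(-9))² + 133*(-12*(-9))) = (175012 + I*√163702)/(-917 + 108² + 133*108) = (175012 + I*√163702)/(-917 + 11664 + 14364) = (175012 + I*√163702)/25111 = (175012 + I*√163702)*(1/25111) = 175012/25111 + I*√163702/25111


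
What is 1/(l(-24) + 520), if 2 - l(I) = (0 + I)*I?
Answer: -1/54 ≈ -0.018519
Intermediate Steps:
l(I) = 2 - I² (l(I) = 2 - (0 + I)*I = 2 - I*I = 2 - I²)
1/(l(-24) + 520) = 1/((2 - 1*(-24)²) + 520) = 1/((2 - 1*576) + 520) = 1/((2 - 576) + 520) = 1/(-574 + 520) = 1/(-54) = -1/54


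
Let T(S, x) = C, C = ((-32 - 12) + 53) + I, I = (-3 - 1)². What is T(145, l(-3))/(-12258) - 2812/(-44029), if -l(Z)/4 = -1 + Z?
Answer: 33368771/539707482 ≈ 0.061828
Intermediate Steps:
I = 16 (I = (-4)² = 16)
l(Z) = 4 - 4*Z (l(Z) = -4*(-1 + Z) = 4 - 4*Z)
C = 25 (C = ((-32 - 12) + 53) + 16 = (-44 + 53) + 16 = 9 + 16 = 25)
T(S, x) = 25
T(145, l(-3))/(-12258) - 2812/(-44029) = 25/(-12258) - 2812/(-44029) = 25*(-1/12258) - 2812*(-1/44029) = -25/12258 + 2812/44029 = 33368771/539707482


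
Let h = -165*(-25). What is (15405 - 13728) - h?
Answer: -2448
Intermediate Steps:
h = 4125
(15405 - 13728) - h = (15405 - 13728) - 1*4125 = 1677 - 4125 = -2448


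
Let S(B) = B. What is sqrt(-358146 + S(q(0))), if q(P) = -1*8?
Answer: I*sqrt(358154) ≈ 598.46*I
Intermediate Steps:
q(P) = -8
sqrt(-358146 + S(q(0))) = sqrt(-358146 - 8) = sqrt(-358154) = I*sqrt(358154)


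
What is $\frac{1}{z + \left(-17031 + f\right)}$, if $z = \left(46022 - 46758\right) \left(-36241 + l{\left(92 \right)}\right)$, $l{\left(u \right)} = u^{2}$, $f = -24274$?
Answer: $\frac{1}{20402567} \approx 4.9013 \cdot 10^{-8}$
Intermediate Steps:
$z = 20443872$ ($z = \left(46022 - 46758\right) \left(-36241 + 92^{2}\right) = - 736 \left(-36241 + 8464\right) = \left(-736\right) \left(-27777\right) = 20443872$)
$\frac{1}{z + \left(-17031 + f\right)} = \frac{1}{20443872 - 41305} = \frac{1}{20402567}$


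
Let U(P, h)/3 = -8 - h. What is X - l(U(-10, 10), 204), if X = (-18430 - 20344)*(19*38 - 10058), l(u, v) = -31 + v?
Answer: 361993891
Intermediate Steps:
U(P, h) = -24 - 3*h (U(P, h) = 3*(-8 - h) = -24 - 3*h)
X = 361994064 (X = -38774*(722 - 10058) = -38774*(-9336) = 361994064)
X - l(U(-10, 10), 204) = 361994064 - (-31 + 204) = 361994064 - 1*173 = 361994064 - 173 = 361993891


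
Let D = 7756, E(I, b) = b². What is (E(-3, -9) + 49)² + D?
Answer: 24656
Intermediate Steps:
(E(-3, -9) + 49)² + D = ((-9)² + 49)² + 7756 = (81 + 49)² + 7756 = 130² + 7756 = 16900 + 7756 = 24656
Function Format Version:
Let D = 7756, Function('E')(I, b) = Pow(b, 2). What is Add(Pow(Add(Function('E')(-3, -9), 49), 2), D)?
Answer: 24656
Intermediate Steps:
Add(Pow(Add(Function('E')(-3, -9), 49), 2), D) = Add(Pow(Add(Pow(-9, 2), 49), 2), 7756) = Add(Pow(Add(81, 49), 2), 7756) = Add(Pow(130, 2), 7756) = Add(16900, 7756) = 24656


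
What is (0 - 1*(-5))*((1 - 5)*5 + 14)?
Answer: -30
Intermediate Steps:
(0 - 1*(-5))*((1 - 5)*5 + 14) = (0 + 5)*(-4*5 + 14) = 5*(-20 + 14) = 5*(-6) = -30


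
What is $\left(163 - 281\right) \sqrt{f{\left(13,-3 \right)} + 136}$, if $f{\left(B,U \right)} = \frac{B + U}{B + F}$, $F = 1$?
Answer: $- \frac{118 \sqrt{6699}}{7} \approx -1379.7$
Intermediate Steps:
$f{\left(B,U \right)} = \frac{B + U}{1 + B}$ ($f{\left(B,U \right)} = \frac{B + U}{B + 1} = \frac{B + U}{1 + B}$)
$\left(163 - 281\right) \sqrt{f{\left(13,-3 \right)} + 136} = \left(163 - 281\right) \sqrt{\frac{13 - 3}{1 + 13} + 136} = \left(163 - 281\right) \sqrt{\frac{1}{14} \cdot 10 + 136} = - 118 \sqrt{\frac{5}{7} + 136} = - 118 \sqrt{\frac{957}{7}} = - 118 \frac{\sqrt{6699}}{7} = - \frac{118 \sqrt{6699}}{7}$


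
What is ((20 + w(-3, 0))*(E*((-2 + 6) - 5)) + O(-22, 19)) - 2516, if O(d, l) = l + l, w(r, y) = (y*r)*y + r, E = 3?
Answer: -2529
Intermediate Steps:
w(r, y) = r + r*y**2 (w(r, y) = (r*y)*y + r = r*y**2 + r = r + r*y**2)
O(d, l) = 2*l
((20 + w(-3, 0))*(E*((-2 + 6) - 5)) + O(-22, 19)) - 2516 = ((20 - 3*(1 + 0**2))*(3*((-2 + 6) - 5)) + 2*19) - 2516 = ((20 - 3*(1 + 0))*(3*(4 - 5)) + 38) - 2516 = ((20 - 3*1)*(3*(-1)) + 38) - 2516 = ((20 - 3)*(-3) + 38) - 2516 = (17*(-3) + 38) - 2516 = (-51 + 38) - 2516 = -13 - 2516 = -2529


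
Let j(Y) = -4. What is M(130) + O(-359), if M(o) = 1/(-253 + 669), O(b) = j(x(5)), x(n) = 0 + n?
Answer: -1663/416 ≈ -3.9976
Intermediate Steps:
x(n) = n
O(b) = -4
M(o) = 1/416
M(130) + O(-359) = 1/416 - 4 = -1663/416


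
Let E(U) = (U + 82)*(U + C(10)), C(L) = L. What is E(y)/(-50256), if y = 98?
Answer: -135/349 ≈ -0.38682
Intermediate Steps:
E(U) = (10 + U)*(82 + U) (E(U) = (U + 82)*(U + 10) = (82 + U)*(10 + U) = (10 + U)*(82 + U))
E(y)/(-50256) = (820 + 98**2 + 92*98)/(-50256) = (820 + 9604 + 9016)*(-1/50256) = 19440*(-1/50256) = -135/349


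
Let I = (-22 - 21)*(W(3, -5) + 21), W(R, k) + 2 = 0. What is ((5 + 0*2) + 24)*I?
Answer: -23693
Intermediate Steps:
W(R, k) = -2 (W(R, k) = -2 + 0 = -2)
I = -817 (I = (-22 - 21)*(-2 + 21) = -43*19 = -817)
((5 + 0*2) + 24)*I = ((5 + 0*2) + 24)*(-817) = ((5 + 0) + 24)*(-817) = (5 + 24)*(-817) = 29*(-817) = -23693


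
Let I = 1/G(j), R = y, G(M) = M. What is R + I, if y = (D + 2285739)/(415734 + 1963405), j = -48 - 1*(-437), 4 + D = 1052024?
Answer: 1300767390/925485071 ≈ 1.4055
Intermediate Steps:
D = 1052020 (D = -4 + 1052024 = 1052020)
j = 389 (j = -48 + 437 = 389)
y = 3337759/2379139 (y = (1052020 + 2285739)/(415734 + 1963405) = 3337759/2379139 ≈ 1.4029)
R = 3337759/2379139 ≈ 1.4029
I = 1/389 ≈ 0.0025707
R + I = 3337759/2379139 + 1/389 = 1300767390/925485071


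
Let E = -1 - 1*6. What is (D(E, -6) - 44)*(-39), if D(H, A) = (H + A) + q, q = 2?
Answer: 2145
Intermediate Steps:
E = -7 (E = -1 - 6 = -7)
D(H, A) = 2 + A + H (D(H, A) = (H + A) + 2 = (A + H) + 2 = 2 + A + H)
(D(E, -6) - 44)*(-39) = ((2 - 6 - 7) - 44)*(-39) = (-11 - 44)*(-39) = -55*(-39) = 2145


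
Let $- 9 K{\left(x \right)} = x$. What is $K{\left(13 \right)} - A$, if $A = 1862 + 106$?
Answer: $- \frac{17725}{9} \approx -1969.4$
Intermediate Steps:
$K{\left(x \right)} = - \frac{x}{9}$
$A = 1968$
$K{\left(13 \right)} - A = \left(- \frac{1}{9}\right) 13 - 1968 = - \frac{13}{9} - 1968 = - \frac{17725}{9}$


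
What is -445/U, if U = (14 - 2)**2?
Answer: -445/144 ≈ -3.0903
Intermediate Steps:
U = 144 (U = 12**2 = 144)
-445/U = -445/144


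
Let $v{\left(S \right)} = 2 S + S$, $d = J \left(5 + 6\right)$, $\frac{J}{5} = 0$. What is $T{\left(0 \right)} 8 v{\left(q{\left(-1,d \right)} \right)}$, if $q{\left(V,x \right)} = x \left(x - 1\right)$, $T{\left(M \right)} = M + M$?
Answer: $0$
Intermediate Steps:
$J = 0$ ($J = 5 \cdot 0 = 0$)
$T{\left(M \right)} = 2 M$
$d = 0$ ($d = 0 \left(5 + 6\right) = 0 \cdot 11 = 0$)
$q{\left(V,x \right)} = x \left(-1 + x\right)$
$v{\left(S \right)} = 3 S$
$T{\left(0 \right)} 8 v{\left(q{\left(-1,d \right)} \right)} = 2 \cdot 0 \cdot 8 \cdot 3 \cdot 0 \left(-1 + 0\right) = 0 \cdot 8 \cdot 3 \cdot 0 \left(-1\right) = 0 \cdot 3 \cdot 0 = 0 \cdot 0 = 0$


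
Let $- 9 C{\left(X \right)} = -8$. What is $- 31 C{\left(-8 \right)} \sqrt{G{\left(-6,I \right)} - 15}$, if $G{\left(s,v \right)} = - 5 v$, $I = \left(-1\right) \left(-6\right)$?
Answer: $- \frac{248 i \sqrt{5}}{3} \approx - 184.85 i$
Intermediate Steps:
$C{\left(X \right)} = \frac{8}{9}$ ($C{\left(X \right)} = \left(- \frac{1}{9}\right) \left(-8\right) = \frac{8}{9}$)
$I = 6$
$- 31 C{\left(-8 \right)} \sqrt{G{\left(-6,I \right)} - 15} = \left(-31\right) \frac{8}{9} \sqrt{\left(-5\right) 6 - 15} = - \frac{248 \sqrt{-30 - 15}}{9} = - \frac{248 \sqrt{-45}}{9} = - \frac{248 \cdot 3 i \sqrt{5}}{9} = - \frac{248 i \sqrt{5}}{3}$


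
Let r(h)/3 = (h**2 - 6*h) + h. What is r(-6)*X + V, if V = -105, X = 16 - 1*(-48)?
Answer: 12567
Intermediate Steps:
X = 64 (X = 16 + 48 = 64)
r(h) = -15*h + 3*h**2 (r(h) = 3*((h**2 - 6*h) + h) = 3*(h**2 - 5*h) = -15*h + 3*h**2)
r(-6)*X + V = (3*(-6)*(-5 - 6))*64 - 105 = (3*(-6)*(-11))*64 - 105 = 198*64 - 105 = 12672 - 105 = 12567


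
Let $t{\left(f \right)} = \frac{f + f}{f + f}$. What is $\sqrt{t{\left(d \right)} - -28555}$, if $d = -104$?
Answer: $22 \sqrt{59} \approx 168.99$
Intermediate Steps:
$t{\left(f \right)} = 1$ ($t{\left(f \right)} = \frac{2 f}{2 f} = 2 f \frac{1}{2 f} = 1$)
$\sqrt{t{\left(d \right)} - -28555} = \sqrt{1 - -28555} = \sqrt{1 + \left(-264 + 28819\right)} = \sqrt{1 + 28555} = \sqrt{28556} = 22 \sqrt{59}$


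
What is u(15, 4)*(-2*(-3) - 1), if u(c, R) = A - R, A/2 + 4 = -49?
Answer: -550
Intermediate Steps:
A = -106 (A = -8 + 2*(-49) = -8 - 98 = -106)
u(c, R) = -106 - R
u(15, 4)*(-2*(-3) - 1) = (-106 - 1*4)*(-2*(-3) - 1) = (-106 - 4)*(6 - 1) = -110*5 = -550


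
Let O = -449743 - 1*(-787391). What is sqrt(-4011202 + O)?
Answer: I*sqrt(3673554) ≈ 1916.7*I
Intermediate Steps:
O = 337648 (O = -449743 + 787391 = 337648)
sqrt(-4011202 + O) = sqrt(-4011202 + 337648) = sqrt(-3673554) = I*sqrt(3673554)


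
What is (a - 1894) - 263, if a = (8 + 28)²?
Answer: -861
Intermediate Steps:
a = 1296 (a = 36² = 1296)
(a - 1894) - 263 = (1296 - 1894) - 263 = -598 - 263 = -861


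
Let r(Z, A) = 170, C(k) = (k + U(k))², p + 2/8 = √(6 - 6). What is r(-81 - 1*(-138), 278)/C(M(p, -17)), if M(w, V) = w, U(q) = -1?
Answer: 544/5 ≈ 108.80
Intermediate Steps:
p = -¼ (p = -¼ + √(6 - 6) = -¼ + √0 = -¼ + 0 = -¼ ≈ -0.25000)
C(k) = (-1 + k)² (C(k) = (k - 1)² = (-1 + k)²)
r(-81 - 1*(-138), 278)/C(M(p, -17)) = 170/((-1 - ¼)²) = 170/((-5/4)²) = 170/(25/16) = 170*(16/25) = 544/5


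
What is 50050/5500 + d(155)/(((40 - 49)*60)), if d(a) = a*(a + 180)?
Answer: -47011/540 ≈ -87.057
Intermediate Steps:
d(a) = a*(180 + a)
50050/5500 + d(155)/(((40 - 49)*60)) = 50050/5500 + (155*(180 + 155))/(((40 - 49)*60)) = 50050*(1/5500) + (155*335)/((-9*60)) = 91/10 + 51925/(-540) = 91/10 + 51925*(-1/540) = 91/10 - 10385/108 = -47011/540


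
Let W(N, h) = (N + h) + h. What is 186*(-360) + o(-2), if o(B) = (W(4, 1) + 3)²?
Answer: -66879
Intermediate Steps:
W(N, h) = N + 2*h
o(B) = 81 (o(B) = ((4 + 2*1) + 3)² = ((4 + 2) + 3)² = (6 + 3)² = 9² = 81)
186*(-360) + o(-2) = 186*(-360) + 81 = -66960 + 81 = -66879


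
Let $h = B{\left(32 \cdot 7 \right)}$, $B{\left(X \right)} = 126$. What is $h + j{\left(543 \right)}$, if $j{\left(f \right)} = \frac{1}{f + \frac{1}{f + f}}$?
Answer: $\frac{74303160}{589699} \approx 126.0$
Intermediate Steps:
$h = 126$
$j{\left(f \right)} = \frac{1}{f + \frac{1}{2 f}}$
$h + j{\left(543 \right)} = 126 + 2 \cdot 543 \frac{1}{1 + 2 \cdot 543^{2}} = 126 + 2 \cdot 543 \frac{1}{1 + 2 \cdot 294849} = 126 + 2 \cdot 543 \frac{1}{1 + 589698} = 126 + 2 \cdot 543 \cdot \frac{1}{589699} = 126 + \frac{1086}{589699} = \frac{74303160}{589699}$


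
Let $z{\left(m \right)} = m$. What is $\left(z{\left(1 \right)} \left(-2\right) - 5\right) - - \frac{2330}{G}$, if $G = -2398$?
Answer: $- \frac{9558}{1199} \approx -7.9716$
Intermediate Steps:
$\left(z{\left(1 \right)} \left(-2\right) - 5\right) - - \frac{2330}{G} = \left(1 \left(-2\right) - 5\right) - - \frac{2330}{-2398} = \left(-2 + \left(\left(-5 + 4\right) - 4\right)\right) - \left(-2330\right) \left(- \frac{1}{2398}\right) = \left(-2 - 5\right) - \frac{1165}{1199} = -7 - \frac{1165}{1199} = - \frac{9558}{1199}$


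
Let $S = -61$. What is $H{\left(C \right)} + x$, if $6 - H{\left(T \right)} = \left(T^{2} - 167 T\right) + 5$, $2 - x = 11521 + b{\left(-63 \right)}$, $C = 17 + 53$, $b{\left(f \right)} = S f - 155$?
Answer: $-8416$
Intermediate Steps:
$b{\left(f \right)} = -155 - 61 f$ ($b{\left(f \right)} = - 61 f - 155 = -155 - 61 f$)
$C = 70$
$x = -15207$ ($x = 2 - \left(11521 - -3688\right) = 2 - \left(11521 + \left(-155 + 3843\right)\right) = 2 - \left(11521 + 3688\right) = 2 - 15209 = -15207$)
$H{\left(T \right)} = 1 - T^{2} + 167 T$ ($H{\left(T \right)} = 6 - \left(\left(T^{2} - 167 T\right) + 5\right) = 6 - \left(5 + T^{2} - 167 T\right) = 1 - T^{2} + 167 T$)
$H{\left(C \right)} + x = \left(1 - 70^{2} + 167 \cdot 70\right) - 15207 = \left(1 - 4900 + 11690\right) - 15207 = 6791 - 15207 = -8416$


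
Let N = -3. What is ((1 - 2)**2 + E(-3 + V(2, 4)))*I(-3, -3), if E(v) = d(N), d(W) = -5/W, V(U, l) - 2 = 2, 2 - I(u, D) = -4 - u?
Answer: 8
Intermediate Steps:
I(u, D) = 6 + u (I(u, D) = 2 - (-4 - u) = 2 + (4 + u) = 6 + u)
V(U, l) = 4 (V(U, l) = 2 + 2 = 4)
E(v) = 5/3 (E(v) = -5/(-3) = -5*(-1/3) = 5/3)
((1 - 2)**2 + E(-3 + V(2, 4)))*I(-3, -3) = ((1 - 2)**2 + 5/3)*(6 - 3) = ((-1)**2 + 5/3)*3 = (1 + 5/3)*3 = (8/3)*3 = 8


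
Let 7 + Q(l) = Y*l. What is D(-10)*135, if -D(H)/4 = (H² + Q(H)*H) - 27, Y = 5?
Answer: -347220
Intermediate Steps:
Q(l) = -7 + 5*l
D(H) = 108 - 4*H² - 4*H*(-7 + 5*H) (D(H) = -4*((H² + (-7 + 5*H)*H) - 27) = -4*((H² + H*(-7 + 5*H)) - 27) = -4*(-27 + H² + H*(-7 + 5*H)) = 108 - 4*H² - 4*H*(-7 + 5*H))
D(-10)*135 = (108 - 24*(-10)² + 28*(-10))*135 = (108 - 24*100 - 280)*135 = (108 - 2400 - 280)*135 = -2572*135 = -347220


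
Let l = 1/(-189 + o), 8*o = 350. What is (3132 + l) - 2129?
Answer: 582739/581 ≈ 1003.0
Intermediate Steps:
o = 175/4 (o = (1/8)*350 = 175/4 ≈ 43.750)
l = -4/581 (l = 1/(-189 + 175/4) = 1/(-581/4) = -4/581 ≈ -0.0068847)
(3132 + l) - 2129 = (3132 - 4/581) - 2129 = 1819688/581 - 2129 = 582739/581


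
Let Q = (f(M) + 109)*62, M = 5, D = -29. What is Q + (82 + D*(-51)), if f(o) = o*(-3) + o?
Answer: 7699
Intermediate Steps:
f(o) = -2*o (f(o) = -3*o + o = -2*o)
Q = 6138 (Q = (-2*5 + 109)*62 = (-10 + 109)*62 = 99*62 = 6138)
Q + (82 + D*(-51)) = 6138 + (82 - 29*(-51)) = 6138 + (82 + 1479) = 6138 + 1561 = 7699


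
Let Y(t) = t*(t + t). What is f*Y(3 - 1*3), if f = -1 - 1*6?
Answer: 0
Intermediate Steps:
f = -7 (f = -1 - 6 = -7)
Y(t) = 2*t**2 (Y(t) = t*(2*t) = 2*t**2)
f*Y(3 - 1*3) = -14*(3 - 1*3)**2 = -14*(3 - 3)**2 = -14*0**2 = -14*0 = -7*0 = 0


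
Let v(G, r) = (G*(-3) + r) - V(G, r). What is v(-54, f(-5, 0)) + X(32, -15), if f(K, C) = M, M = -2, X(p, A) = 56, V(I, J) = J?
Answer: 218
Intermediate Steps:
f(K, C) = -2
v(G, r) = -3*G (v(G, r) = (G*(-3) + r) - r = (-3*G + r) - r = (r - 3*G) - r = -3*G)
v(-54, f(-5, 0)) + X(32, -15) = -3*(-54) + 56 = 162 + 56 = 218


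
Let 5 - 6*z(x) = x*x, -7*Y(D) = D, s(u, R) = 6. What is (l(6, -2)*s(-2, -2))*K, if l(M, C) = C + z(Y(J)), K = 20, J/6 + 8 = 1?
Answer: -860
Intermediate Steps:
J = -42 (J = -48 + 6*1 = -48 + 6 = -42)
Y(D) = -D/7
z(x) = ⅚ - x²/6 (z(x) = ⅚ - x*x/6 = ⅚ - x²/6)
l(M, C) = -31/6 + C (l(M, C) = C + (⅚ - (-⅐*(-42))²/6) = C + (⅚ - ⅙*6²) = C + (⅚ - ⅙*36) = C + (⅚ - 6) = C - 31/6 = -31/6 + C)
(l(6, -2)*s(-2, -2))*K = ((-31/6 - 2)*6)*20 = -43/6*6*20 = -43*20 = -860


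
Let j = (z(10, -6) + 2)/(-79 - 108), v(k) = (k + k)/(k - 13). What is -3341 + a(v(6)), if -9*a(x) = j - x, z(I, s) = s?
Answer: -39362593/11781 ≈ -3341.2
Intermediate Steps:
v(k) = 2*k/(-13 + k) (v(k) = (2*k)/(-13 + k) = 2*k/(-13 + k))
j = 4/187 (j = (-6 + 2)/(-79 - 108) = -4/(-187) = -4*(-1/187) = 4/187 ≈ 0.021390)
a(x) = -4/1683 + x/9 (a(x) = -(4/187 - x)/9 = -4/1683 + x/9)
-3341 + a(v(6)) = -3341 + (-4/1683 + (2*6/(-13 + 6))/9) = -3341 + (-4/1683 + (2*6/(-7))/9) = -3341 + (-4/1683 + (2*6*(-⅐))/9) = -3341 + (-4/1683 + (⅑)*(-12/7)) = -3341 + (-4/1683 - 4/21) = -3341 - 2272/11781 = -39362593/11781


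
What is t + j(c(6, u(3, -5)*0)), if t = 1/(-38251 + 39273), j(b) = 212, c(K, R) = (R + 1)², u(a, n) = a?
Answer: 216665/1022 ≈ 212.00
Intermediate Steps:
c(K, R) = (1 + R)²
t = 1/1022 ≈ 0.00097847
t + j(c(6, u(3, -5)*0)) = 1/1022 + 212 = 216665/1022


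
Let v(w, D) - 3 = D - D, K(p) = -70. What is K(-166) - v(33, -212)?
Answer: -73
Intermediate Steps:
v(w, D) = 3 (v(w, D) = 3 + (D - D) = 3 + 0 = 3)
K(-166) - v(33, -212) = -70 - 1*3 = -70 - 3 = -73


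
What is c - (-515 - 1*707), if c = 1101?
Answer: 2323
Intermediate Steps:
c - (-515 - 1*707) = 1101 - (-515 - 1*707) = 1101 - (-515 - 707) = 1101 - 1*(-1222) = 1101 + 1222 = 2323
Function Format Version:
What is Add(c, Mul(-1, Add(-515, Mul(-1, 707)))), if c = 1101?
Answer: 2323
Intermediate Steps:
Add(c, Mul(-1, Add(-515, Mul(-1, 707)))) = Add(1101, Mul(-1, Add(-515, Mul(-1, 707)))) = Add(1101, Mul(-1, Add(-515, -707))) = Add(1101, Mul(-1, -1222)) = Add(1101, 1222) = 2323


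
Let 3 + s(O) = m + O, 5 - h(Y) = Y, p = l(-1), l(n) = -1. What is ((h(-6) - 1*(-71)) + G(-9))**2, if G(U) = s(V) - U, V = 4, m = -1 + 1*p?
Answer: 8100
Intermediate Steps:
p = -1
m = -2 (m = -1 + 1*(-1) = -1 - 1 = -2)
h(Y) = 5 - Y
s(O) = -5 + O (s(O) = -3 + (-2 + O) = -5 + O)
G(U) = -1 - U (G(U) = (-5 + 4) - U = -1 - U)
((h(-6) - 1*(-71)) + G(-9))**2 = (((5 - 1*(-6)) - 1*(-71)) + (-1 - 1*(-9)))**2 = (((5 + 6) + 71) + (-1 + 9))**2 = ((11 + 71) + 8)**2 = (82 + 8)**2 = 90**2 = 8100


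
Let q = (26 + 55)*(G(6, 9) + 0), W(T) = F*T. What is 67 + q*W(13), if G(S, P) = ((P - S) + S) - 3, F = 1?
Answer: 6385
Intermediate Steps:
G(S, P) = -3 + P (G(S, P) = P - 3 = -3 + P)
W(T) = T (W(T) = 1*T = T)
q = 486 (q = (26 + 55)*((-3 + 9) + 0) = 81*(6 + 0) = 81*6 = 486)
67 + q*W(13) = 67 + 486*13 = 67 + 6318 = 6385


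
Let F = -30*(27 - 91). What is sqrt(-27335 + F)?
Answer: I*sqrt(25415) ≈ 159.42*I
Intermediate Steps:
F = 1920 (F = -30*(-64) = 1920)
sqrt(-27335 + F) = sqrt(-27335 + 1920) = sqrt(-25415) = I*sqrt(25415)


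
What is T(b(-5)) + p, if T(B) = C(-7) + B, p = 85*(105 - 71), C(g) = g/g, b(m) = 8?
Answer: 2899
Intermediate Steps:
C(g) = 1
p = 2890 (p = 85*34 = 2890)
T(B) = 1 + B
T(b(-5)) + p = (1 + 8) + 2890 = 9 + 2890 = 2899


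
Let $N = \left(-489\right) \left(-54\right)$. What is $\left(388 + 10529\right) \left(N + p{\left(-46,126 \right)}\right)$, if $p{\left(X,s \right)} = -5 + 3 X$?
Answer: $286713171$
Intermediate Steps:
$N = 26406$
$\left(388 + 10529\right) \left(N + p{\left(-46,126 \right)}\right) = \left(388 + 10529\right) \left(26406 + \left(-5 + 3 \left(-46\right)\right)\right) = 10917 \left(26406 - 143\right) = 10917 \cdot 26263 = 286713171$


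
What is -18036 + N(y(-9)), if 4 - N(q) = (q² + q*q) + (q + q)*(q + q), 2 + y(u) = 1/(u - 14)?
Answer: -9552182/529 ≈ -18057.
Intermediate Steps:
y(u) = -2 + 1/(-14 + u) (y(u) = -2 + 1/(u - 14) = -2 + 1/(-14 + u))
N(q) = 4 - 6*q² (N(q) = 4 - ((q² + q*q) + (q + q)*(q + q)) = 4 - ((q² + q²) + (2*q)*(2*q)) = 4 - (2*q² + 4*q²) = 4 - 6*q²)
-18036 + N(y(-9)) = -18036 + (4 - 6*(29 - 2*(-9))²/(-14 - 9)²) = -18036 + (4 - 6*(29 + 18)²/529) = -18036 + (4 - 6*(-1/23*47)²) = -18036 + (4 - 6*(-47/23)²) = -18036 + (4 - 6*2209/529) = -18036 + (4 - 13254/529) = -18036 - 11138/529 = -9552182/529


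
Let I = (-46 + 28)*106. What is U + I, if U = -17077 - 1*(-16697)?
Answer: -2288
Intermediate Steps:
U = -380 (U = -17077 + 16697 = -380)
I = -1908 (I = -18*106 = -1908)
U + I = -380 - 1908 = -2288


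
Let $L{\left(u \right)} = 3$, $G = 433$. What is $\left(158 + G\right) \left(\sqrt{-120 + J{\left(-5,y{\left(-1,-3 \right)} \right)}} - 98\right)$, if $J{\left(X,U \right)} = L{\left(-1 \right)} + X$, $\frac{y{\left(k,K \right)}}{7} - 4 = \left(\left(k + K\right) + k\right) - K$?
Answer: $-57918 + 591 i \sqrt{122} \approx -57918.0 + 6527.8 i$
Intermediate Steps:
$y{\left(k,K \right)} = 28 + 14 k$ ($y{\left(k,K \right)} = 28 + 7 \left(\left(\left(k + K\right) + k\right) - K\right) = 28 + 7 \left(\left(\left(K + k\right) + k\right) - K\right) = 28 + 7 \left(\left(K + 2 k\right) - K\right) = 28 + 7 \cdot 2 k = 28 + 14 k$)
$J{\left(X,U \right)} = 3 + X$
$\left(158 + G\right) \left(\sqrt{-120 + J{\left(-5,y{\left(-1,-3 \right)} \right)}} - 98\right) = \left(158 + 433\right) \left(\sqrt{-120 + \left(3 - 5\right)} - 98\right) = 591 \left(\sqrt{-120 - 2} - 98\right) = 591 \left(\sqrt{-122} - 98\right) = 591 \left(i \sqrt{122} - 98\right) = 591 \left(-98 + i \sqrt{122}\right) = -57918 + 591 i \sqrt{122}$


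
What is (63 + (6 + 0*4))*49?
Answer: 3381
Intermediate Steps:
(63 + (6 + 0*4))*49 = (63 + (6 + 0))*49 = (63 + 6)*49 = 69*49 = 3381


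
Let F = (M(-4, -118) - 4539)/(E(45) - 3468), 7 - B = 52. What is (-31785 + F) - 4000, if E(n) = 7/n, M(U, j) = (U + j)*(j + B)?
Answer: -5585047220/156053 ≈ -35789.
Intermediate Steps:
B = -45 (B = 7 - 1*52 = 7 - 52 = -45)
M(U, j) = (-45 + j)*(U + j) (M(U, j) = (U + j)*(j - 45) = (U + j)*(-45 + j) = (-45 + j)*(U + j))
F = -690615/156053 (F = (((-118)² - 45*(-4) - 45*(-118) - 4*(-118)) - 4539)/(7/45 - 3468) = ((13924 + 180 + 5310 + 472) - 4539)/(7*(1/45) - 3468) = (19886 - 4539)/(7/45 - 3468) = 15347/(-156053/45) = 15347*(-45/156053) = -690615/156053 ≈ -4.4255)
(-31785 + F) - 4000 = (-31785 - 690615/156053) - 4000 = -4960835220/156053 - 4000 = -5585047220/156053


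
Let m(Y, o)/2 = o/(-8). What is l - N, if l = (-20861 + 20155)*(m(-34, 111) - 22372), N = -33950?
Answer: 31696347/2 ≈ 1.5848e+7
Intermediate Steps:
m(Y, o) = -o/4 (m(Y, o) = 2*(o/(-8)) = 2*(o*(-1/8)) = 2*(-o/8) = -o/4)
l = 31628447/2 (l = (-20861 + 20155)*(-1/4*111 - 22372) = -706*(-111/4 - 22372) = -706*(-89599/4) = 31628447/2 ≈ 1.5814e+7)
l - N = 31628447/2 - 1*(-33950) = 31628447/2 + 33950 = 31696347/2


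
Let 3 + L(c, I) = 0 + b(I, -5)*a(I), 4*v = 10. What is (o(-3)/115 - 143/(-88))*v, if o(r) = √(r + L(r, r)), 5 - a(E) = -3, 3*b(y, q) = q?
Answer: 65/16 + I*√174/138 ≈ 4.0625 + 0.095586*I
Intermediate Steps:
v = 5/2 (v = (¼)*10 = 5/2 ≈ 2.5000)
b(y, q) = q/3
a(E) = 8 (a(E) = 5 - 1*(-3) = 5 + 3 = 8)
L(c, I) = -49/3 (L(c, I) = -3 + (0 + ((⅓)*(-5))*8) = -3 + (0 - 5/3*8) = -3 + (0 - 40/3) = -3 - 40/3 = -49/3)
o(r) = √(-49/3 + r) (o(r) = √(r - 49/3) = √(-49/3 + r))
(o(-3)/115 - 143/(-88))*v = ((√(-147 + 9*(-3))/3)/115 - 143/(-88))*(5/2) = ((√(-147 - 27)/3)*(1/115) - 143*(-1/88))*(5/2) = ((√(-174)/3)*(1/115) + 13/8)*(5/2) = (((I*√174)/3)*(1/115) + 13/8)*(5/2) = ((I*√174/3)*(1/115) + 13/8)*(5/2) = (I*√174/345 + 13/8)*(5/2) = (13/8 + I*√174/345)*(5/2) = 65/16 + I*√174/138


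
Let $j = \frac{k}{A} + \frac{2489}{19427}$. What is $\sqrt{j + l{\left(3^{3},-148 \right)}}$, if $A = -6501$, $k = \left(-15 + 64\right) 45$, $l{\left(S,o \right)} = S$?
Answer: $\frac{\sqrt{47477174620448749}}{42098309} \approx 5.1758$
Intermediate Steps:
$k = 2205$ ($k = 49 \cdot 45 = 2205$)
$j = - \frac{8885182}{42098309}$ ($j = \frac{2205}{-6501} + \frac{2489}{19427} = 2205 \left(- \frac{1}{6501}\right) + 2489 \cdot \frac{1}{19427} = - \frac{735}{2167} + \frac{2489}{19427} = - \frac{8885182}{42098309} \approx -0.21106$)
$\sqrt{j + l{\left(3^{3},-148 \right)}} = \sqrt{- \frac{8885182}{42098309} + 3^{3}} = \sqrt{- \frac{8885182}{42098309} + 27} = \sqrt{\frac{1127769161}{42098309}} = \frac{\sqrt{47477174620448749}}{42098309}$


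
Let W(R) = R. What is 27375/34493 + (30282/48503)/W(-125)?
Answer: 23560955157/29875249625 ≈ 0.78864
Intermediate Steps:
27375/34493 + (30282/48503)/W(-125) = 27375/34493 + (30282/48503)/(-125) = 27375*(1/34493) + (30282*(1/48503))*(-1/125) = 27375/34493 + (4326/6929)*(-1/125) = 27375/34493 - 4326/866125 = 23560955157/29875249625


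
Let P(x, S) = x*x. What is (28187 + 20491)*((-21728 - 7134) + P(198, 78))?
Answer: 503427876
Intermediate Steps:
P(x, S) = x²
(28187 + 20491)*((-21728 - 7134) + P(198, 78)) = (28187 + 20491)*((-21728 - 7134) + 198²) = 48678*(-28862 + 39204) = 48678*10342 = 503427876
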